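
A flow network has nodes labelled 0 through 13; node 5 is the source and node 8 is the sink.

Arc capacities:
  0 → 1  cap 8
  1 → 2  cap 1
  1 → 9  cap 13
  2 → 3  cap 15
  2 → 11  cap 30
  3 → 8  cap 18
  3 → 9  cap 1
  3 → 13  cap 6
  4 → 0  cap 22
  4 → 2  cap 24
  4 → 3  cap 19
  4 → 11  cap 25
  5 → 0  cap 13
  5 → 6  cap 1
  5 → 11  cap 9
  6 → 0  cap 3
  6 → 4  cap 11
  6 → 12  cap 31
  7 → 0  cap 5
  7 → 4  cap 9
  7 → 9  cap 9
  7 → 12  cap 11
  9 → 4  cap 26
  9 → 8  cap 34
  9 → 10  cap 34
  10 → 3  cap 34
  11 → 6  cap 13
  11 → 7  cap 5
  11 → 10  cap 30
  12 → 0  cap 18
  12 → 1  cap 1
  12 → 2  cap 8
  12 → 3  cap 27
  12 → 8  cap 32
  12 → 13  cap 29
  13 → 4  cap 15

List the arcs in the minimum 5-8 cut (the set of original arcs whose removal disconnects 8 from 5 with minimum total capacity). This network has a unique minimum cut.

Min-cut arcs: {(0,1), (5,6), (5,11)} (total capacity 18)

augment #1: 5→6→12→8 push 1
augment #2: 5→0→1→9→8 push 8
augment #3: 5→11→6→12→8 push 9
max flow = 18; residual-reachable set from 5 gives S-side
cut edges (S→T): {(0,1), (5,6), (5,11)} total cap 18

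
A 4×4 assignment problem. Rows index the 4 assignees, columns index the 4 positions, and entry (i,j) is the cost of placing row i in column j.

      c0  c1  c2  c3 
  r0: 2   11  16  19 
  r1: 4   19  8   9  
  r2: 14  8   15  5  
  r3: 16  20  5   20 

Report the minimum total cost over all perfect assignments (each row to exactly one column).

optimal assignment: row0→col0 (cost 2), row1→col3 (cost 9), row2→col1 (cost 8), row3→col2 (cost 5)
total = 2 + 9 + 8 + 5 = 24

Minimum assignment cost: 24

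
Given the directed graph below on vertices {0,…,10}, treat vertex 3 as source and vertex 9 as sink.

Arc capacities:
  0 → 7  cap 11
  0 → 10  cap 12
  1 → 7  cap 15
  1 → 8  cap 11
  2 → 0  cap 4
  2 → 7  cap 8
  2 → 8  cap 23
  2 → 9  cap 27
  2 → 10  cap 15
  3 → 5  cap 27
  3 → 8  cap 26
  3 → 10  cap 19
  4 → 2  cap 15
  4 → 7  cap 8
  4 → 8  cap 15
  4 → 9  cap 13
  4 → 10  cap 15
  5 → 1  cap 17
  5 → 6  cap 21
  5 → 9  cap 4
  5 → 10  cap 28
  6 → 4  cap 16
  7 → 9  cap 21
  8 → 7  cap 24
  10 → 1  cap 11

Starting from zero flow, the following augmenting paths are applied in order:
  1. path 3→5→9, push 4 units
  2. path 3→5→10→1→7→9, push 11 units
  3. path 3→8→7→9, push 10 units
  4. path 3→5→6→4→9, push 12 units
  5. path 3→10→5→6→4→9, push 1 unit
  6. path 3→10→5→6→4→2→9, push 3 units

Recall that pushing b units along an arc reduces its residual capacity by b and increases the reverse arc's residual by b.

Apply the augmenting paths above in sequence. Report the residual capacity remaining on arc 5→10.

after path 1 (3→5→9, push 4): res(5,10)=28
after path 2 (3→5→10→1→7→9, push 11): res(5,10)=17
after path 3 (3→8→7→9, push 10): res(5,10)=17
after path 4 (3→5→6→4→9, push 12): res(5,10)=17
after path 5 (3→10→5→6→4→9, push 1): res(5,10)=18
after path 6 (3→10→5→6→4→2→9, push 3): res(5,10)=21

Residual capacity of (5,10): 21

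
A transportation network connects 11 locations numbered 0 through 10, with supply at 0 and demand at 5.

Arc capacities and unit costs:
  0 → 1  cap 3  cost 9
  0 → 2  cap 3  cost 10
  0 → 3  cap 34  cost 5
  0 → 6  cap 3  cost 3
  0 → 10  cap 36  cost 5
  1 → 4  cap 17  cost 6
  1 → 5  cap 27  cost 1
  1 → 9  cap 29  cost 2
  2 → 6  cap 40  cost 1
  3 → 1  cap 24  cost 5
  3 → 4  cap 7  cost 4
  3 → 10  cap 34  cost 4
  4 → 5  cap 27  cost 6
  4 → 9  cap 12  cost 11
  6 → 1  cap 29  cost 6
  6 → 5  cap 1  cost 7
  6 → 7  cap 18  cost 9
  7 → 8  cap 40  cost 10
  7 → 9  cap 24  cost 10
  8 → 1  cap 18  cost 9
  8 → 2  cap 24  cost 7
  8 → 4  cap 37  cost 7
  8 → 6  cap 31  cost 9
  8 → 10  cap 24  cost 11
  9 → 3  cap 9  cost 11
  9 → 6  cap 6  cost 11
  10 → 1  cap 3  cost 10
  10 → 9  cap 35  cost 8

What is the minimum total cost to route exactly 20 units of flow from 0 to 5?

shortest-cost path #1: 0→1→5 push 3 @ unit cost 10 (adds 30)
shortest-cost path #2: 0→6→5 push 1 @ unit cost 10 (adds 10)
shortest-cost path #3: 0→6→1→5 push 2 @ unit cost 10 (adds 20)
shortest-cost path #4: 0→3→1→5 push 14 @ unit cost 11 (adds 154)
total cost = 214

Minimum cost for 20 units: 214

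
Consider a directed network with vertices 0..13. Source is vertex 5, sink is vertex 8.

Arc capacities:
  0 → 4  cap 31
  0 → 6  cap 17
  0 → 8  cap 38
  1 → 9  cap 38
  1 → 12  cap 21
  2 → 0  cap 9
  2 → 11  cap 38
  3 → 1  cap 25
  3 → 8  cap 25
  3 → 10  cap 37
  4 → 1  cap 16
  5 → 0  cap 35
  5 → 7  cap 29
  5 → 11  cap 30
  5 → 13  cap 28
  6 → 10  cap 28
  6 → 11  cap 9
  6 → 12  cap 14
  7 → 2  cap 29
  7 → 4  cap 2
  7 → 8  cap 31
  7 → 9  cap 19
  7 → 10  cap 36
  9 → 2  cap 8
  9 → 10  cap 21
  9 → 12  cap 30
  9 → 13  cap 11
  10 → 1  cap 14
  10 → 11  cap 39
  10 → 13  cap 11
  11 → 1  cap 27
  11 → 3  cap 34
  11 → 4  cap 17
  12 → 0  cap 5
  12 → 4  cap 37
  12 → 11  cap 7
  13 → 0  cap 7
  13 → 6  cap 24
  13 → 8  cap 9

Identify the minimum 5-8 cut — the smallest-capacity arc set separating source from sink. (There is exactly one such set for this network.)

augment #1: 5→0→8 push 35
augment #2: 5→7→8 push 29
augment #3: 5→13→8 push 9
augment #4: 5→11→3→8 push 25
augment #5: 5→13→0→8 push 3
max flow = 101; residual-reachable set from 5 gives S-side
cut edges (S→T): {(0,8), (3,8), (5,7), (13,8)} total cap 101

Min-cut arcs: {(0,8), (3,8), (5,7), (13,8)} (total capacity 101)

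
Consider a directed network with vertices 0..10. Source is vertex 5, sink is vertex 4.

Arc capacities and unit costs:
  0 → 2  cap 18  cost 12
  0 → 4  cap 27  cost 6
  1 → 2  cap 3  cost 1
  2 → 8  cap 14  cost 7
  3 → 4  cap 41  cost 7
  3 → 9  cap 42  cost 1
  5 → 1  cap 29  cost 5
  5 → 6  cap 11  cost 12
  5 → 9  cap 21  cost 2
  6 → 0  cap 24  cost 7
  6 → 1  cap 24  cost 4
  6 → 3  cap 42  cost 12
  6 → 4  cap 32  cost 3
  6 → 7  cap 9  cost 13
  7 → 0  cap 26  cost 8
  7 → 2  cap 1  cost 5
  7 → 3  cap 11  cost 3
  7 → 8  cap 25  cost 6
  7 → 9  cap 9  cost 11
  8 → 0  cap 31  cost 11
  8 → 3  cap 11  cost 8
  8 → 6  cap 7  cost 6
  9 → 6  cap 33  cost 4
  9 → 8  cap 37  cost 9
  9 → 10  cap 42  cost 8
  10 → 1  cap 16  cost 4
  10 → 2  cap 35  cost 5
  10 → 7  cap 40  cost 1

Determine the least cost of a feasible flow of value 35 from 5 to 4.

shortest-cost path #1: 5→9→6→4 push 21 @ unit cost 9 (adds 189)
shortest-cost path #2: 5→6→4 push 11 @ unit cost 15 (adds 165)
shortest-cost path #3: 5→1→2→8→3→4 push 3 @ unit cost 28 (adds 84)
total cost = 438

Minimum cost for 35 units: 438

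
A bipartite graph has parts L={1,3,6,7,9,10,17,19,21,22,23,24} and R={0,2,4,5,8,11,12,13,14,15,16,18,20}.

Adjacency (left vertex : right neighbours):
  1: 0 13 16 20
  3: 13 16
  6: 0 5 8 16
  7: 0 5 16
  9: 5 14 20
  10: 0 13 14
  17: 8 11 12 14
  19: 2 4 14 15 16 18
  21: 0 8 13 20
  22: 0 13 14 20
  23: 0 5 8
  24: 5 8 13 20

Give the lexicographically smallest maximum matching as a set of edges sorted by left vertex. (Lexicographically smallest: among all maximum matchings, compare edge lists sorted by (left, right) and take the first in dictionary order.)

Lex-smallest maximum matching: {(1,0), (3,13), (6,5), (7,16), (9,14), (17,11), (19,2), (21,8), (22,20)}

|M| = 9 (so the lex-smallest maximum matching has 9 edges)
process left vertices in ascending order; for each, take the smallest-labelled available neighbour that still permits 9 edges overall, or leave it unmatched if none does
lex-smallest matching: {1-0, 3-13, 6-5, 7-16, 9-14, 17-11, 19-2, 21-8, 22-20}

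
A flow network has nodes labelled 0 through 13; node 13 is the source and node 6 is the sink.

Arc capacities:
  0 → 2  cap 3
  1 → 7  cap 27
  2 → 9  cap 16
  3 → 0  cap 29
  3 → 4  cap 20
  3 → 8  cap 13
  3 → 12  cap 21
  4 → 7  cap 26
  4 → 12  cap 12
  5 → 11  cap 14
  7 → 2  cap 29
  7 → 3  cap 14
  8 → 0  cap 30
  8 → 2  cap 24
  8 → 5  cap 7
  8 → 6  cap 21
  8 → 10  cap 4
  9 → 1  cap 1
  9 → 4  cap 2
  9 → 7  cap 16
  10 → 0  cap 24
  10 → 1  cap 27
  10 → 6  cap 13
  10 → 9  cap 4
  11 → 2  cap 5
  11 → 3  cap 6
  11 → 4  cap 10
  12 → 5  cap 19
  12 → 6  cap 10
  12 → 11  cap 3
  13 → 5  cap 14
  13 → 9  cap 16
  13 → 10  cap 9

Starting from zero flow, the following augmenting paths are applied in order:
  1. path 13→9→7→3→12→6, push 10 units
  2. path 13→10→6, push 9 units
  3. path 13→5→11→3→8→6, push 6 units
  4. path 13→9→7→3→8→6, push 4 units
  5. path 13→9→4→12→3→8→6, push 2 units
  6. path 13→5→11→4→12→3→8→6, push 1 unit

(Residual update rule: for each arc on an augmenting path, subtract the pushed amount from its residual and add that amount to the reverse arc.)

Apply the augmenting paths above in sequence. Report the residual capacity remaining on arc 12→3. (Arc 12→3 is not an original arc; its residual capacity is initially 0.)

Residual capacity of (12,3): 7

after path 1 (13→9→7→3→12→6, push 10): res(12,3)=10
after path 2 (13→10→6, push 9): res(12,3)=10
after path 3 (13→5→11→3→8→6, push 6): res(12,3)=10
after path 4 (13→9→7→3→8→6, push 4): res(12,3)=10
after path 5 (13→9→4→12→3→8→6, push 2): res(12,3)=8
after path 6 (13→5→11→4→12→3→8→6, push 1): res(12,3)=7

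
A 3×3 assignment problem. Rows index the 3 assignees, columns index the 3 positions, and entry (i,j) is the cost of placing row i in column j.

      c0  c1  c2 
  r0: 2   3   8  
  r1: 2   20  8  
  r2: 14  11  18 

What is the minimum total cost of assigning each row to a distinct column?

one of 2 optimal assignments: row0→col0 (cost 2), row1→col2 (cost 8), row2→col1 (cost 11)
total = 2 + 8 + 11 = 21

Minimum assignment cost: 21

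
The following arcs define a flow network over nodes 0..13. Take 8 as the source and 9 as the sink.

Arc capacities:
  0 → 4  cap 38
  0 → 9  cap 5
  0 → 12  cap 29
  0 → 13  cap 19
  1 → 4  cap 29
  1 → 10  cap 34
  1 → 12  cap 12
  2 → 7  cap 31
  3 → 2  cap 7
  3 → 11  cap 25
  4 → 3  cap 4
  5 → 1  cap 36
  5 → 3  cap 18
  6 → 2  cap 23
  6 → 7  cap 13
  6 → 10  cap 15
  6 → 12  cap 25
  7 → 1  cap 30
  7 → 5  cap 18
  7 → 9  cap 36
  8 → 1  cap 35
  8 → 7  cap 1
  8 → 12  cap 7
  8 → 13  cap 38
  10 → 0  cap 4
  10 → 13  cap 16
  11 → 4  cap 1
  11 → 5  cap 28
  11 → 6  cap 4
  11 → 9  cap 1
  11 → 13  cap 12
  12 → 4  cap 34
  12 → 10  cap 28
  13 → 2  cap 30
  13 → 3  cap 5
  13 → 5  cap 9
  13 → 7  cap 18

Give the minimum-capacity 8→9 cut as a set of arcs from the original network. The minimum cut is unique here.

augment #1: 8→7→9 push 1
augment #2: 8→13→7→9 push 18
augment #3: 8→1→10→0→9 push 4
augment #4: 8→13→2→7→9 push 17
augment #5: 8→13→3→11→9 push 1
max flow = 41; residual-reachable set from 8 gives S-side
cut edges (S→T): {(7,9), (10,0), (11,9)} total cap 41

Min-cut arcs: {(7,9), (10,0), (11,9)} (total capacity 41)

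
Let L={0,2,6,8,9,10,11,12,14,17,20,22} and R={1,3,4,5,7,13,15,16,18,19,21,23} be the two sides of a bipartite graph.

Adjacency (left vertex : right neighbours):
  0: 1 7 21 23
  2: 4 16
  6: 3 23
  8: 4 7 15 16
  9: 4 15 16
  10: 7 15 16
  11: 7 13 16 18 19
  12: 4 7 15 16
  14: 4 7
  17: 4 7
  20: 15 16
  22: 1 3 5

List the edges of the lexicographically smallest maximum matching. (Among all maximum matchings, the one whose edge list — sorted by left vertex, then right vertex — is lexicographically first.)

|M| = 8 (so the lex-smallest maximum matching has 8 edges)
process left vertices in ascending order; for each, take the smallest-labelled available neighbour that still permits 8 edges overall, or leave it unmatched if none does
lex-smallest matching: {0-1, 2-4, 6-3, 8-7, 9-15, 10-16, 11-13, 22-5}

Lex-smallest maximum matching: {(0,1), (2,4), (6,3), (8,7), (9,15), (10,16), (11,13), (22,5)}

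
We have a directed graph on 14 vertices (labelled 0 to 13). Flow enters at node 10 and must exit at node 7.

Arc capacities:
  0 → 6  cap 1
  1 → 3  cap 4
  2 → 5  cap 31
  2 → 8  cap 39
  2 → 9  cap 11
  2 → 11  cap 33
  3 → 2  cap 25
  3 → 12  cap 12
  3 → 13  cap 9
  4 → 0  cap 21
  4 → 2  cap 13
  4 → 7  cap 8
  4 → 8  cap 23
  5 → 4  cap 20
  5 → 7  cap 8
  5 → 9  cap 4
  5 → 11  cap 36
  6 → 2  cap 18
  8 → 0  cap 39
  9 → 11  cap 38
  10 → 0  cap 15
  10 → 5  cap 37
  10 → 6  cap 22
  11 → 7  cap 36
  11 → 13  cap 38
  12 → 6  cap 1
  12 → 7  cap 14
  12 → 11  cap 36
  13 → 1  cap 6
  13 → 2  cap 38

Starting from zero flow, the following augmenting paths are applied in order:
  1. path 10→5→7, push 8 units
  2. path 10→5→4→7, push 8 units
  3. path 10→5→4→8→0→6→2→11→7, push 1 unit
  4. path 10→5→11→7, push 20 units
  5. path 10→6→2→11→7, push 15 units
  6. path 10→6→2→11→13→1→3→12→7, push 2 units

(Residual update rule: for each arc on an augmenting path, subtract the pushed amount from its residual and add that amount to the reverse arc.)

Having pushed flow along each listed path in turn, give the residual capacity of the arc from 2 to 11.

Residual capacity of (2,11): 15

after path 1 (10→5→7, push 8): res(2,11)=33
after path 2 (10→5→4→7, push 8): res(2,11)=33
after path 3 (10→5→4→8→0→6→2→11→7, push 1): res(2,11)=32
after path 4 (10→5→11→7, push 20): res(2,11)=32
after path 5 (10→6→2→11→7, push 15): res(2,11)=17
after path 6 (10→6→2→11→13→1→3→12→7, push 2): res(2,11)=15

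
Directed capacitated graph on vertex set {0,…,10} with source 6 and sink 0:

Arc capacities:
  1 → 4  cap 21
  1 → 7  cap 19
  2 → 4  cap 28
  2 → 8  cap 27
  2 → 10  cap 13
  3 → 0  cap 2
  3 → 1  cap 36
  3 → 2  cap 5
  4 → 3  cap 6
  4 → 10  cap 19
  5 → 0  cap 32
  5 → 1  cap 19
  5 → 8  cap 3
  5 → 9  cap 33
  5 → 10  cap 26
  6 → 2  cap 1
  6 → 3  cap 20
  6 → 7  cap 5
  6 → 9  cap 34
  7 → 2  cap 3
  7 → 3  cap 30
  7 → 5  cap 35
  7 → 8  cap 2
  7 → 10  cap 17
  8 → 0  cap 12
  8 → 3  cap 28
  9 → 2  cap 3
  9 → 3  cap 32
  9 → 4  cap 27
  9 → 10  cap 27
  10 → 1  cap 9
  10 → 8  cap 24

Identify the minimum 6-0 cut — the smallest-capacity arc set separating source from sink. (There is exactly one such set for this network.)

Min-cut arcs: {(1,7), (3,0), (6,7), (8,0)} (total capacity 38)

augment #1: 6→3→0 push 2
augment #2: 6→2→8→0 push 1
augment #3: 6→7→5→0 push 5
augment #4: 6→3→2→8→0 push 5
augment #5: 6→9→2→8→0 push 3
augment #6: 6→9→10→8→0 push 3
augment #7: 6→3→1→7→5→0 push 13
augment #8: 6→9→3→1→7→5→0 push 6
max flow = 38; residual-reachable set from 6 gives S-side
cut edges (S→T): {(1,7), (3,0), (6,7), (8,0)} total cap 38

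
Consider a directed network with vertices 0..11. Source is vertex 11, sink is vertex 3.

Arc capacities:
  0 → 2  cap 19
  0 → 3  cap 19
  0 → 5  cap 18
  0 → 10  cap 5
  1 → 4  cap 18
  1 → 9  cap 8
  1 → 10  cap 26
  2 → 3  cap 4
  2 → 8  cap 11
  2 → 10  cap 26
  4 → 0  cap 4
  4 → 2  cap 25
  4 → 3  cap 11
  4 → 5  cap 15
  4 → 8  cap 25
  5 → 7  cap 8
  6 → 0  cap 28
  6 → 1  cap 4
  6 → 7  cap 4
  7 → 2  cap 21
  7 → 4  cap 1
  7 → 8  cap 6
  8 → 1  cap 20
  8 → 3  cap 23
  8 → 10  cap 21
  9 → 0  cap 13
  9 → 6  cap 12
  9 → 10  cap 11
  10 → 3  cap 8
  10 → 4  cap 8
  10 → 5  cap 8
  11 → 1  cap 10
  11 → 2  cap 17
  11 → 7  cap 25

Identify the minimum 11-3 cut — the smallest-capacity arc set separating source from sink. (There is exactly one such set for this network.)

Min-cut arcs: {(2,3), (2,8), (7,4), (7,8), (10,3), (10,4), (11,1)} (total capacity 48)

augment #1: 11→2→3 push 4
augment #2: 11→1→4→3 push 10
augment #3: 11→2→8→3 push 11
augment #4: 11→2→10→3 push 2
augment #5: 11→7→4→3 push 1
augment #6: 11→7→8→3 push 6
augment #7: 11→7→2→10→3 push 6
augment #8: 11→7→2→10→4→0→3 push 4
augment #9: 11→7→2→10→4→8→3 push 4
max flow = 48; residual-reachable set from 11 gives S-side
cut edges (S→T): {(2,3), (2,8), (7,4), (7,8), (10,3), (10,4), (11,1)} total cap 48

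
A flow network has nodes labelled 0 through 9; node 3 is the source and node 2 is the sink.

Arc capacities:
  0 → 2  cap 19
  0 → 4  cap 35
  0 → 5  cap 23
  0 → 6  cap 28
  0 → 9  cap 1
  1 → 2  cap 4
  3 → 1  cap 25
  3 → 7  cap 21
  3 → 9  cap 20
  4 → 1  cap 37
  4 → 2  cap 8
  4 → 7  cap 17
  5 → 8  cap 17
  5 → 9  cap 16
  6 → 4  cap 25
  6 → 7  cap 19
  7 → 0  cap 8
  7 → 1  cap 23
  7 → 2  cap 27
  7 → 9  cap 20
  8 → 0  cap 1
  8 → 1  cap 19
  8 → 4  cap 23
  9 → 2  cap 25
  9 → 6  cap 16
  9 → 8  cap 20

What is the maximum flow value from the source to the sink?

augment #1: 3→1→2 bottleneck 4, total now 4
augment #2: 3→7→2 bottleneck 21, total now 25
augment #3: 3→9→2 bottleneck 20, total now 45

Maximum flow value: 45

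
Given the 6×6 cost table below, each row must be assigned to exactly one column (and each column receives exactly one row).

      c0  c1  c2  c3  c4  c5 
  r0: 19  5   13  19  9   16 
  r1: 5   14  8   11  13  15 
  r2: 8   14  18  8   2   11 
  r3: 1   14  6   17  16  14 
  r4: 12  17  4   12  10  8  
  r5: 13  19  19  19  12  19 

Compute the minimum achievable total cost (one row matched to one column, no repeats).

Minimum assignment cost: 42

one of 2 optimal assignments: row0→col1 (cost 5), row1→col2 (cost 8), row2→col3 (cost 8), row3→col0 (cost 1), row4→col5 (cost 8), row5→col4 (cost 12)
total = 5 + 8 + 8 + 1 + 8 + 12 = 42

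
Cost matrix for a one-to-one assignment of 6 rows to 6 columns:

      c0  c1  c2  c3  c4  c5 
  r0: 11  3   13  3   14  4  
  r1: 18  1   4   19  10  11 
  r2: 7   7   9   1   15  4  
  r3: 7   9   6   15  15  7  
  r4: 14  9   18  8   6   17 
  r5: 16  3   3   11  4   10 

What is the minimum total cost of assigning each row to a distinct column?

Minimum assignment cost: 22

optimal assignment: row0→col5 (cost 4), row1→col1 (cost 1), row2→col3 (cost 1), row3→col0 (cost 7), row4→col4 (cost 6), row5→col2 (cost 3)
total = 4 + 1 + 1 + 7 + 6 + 3 = 22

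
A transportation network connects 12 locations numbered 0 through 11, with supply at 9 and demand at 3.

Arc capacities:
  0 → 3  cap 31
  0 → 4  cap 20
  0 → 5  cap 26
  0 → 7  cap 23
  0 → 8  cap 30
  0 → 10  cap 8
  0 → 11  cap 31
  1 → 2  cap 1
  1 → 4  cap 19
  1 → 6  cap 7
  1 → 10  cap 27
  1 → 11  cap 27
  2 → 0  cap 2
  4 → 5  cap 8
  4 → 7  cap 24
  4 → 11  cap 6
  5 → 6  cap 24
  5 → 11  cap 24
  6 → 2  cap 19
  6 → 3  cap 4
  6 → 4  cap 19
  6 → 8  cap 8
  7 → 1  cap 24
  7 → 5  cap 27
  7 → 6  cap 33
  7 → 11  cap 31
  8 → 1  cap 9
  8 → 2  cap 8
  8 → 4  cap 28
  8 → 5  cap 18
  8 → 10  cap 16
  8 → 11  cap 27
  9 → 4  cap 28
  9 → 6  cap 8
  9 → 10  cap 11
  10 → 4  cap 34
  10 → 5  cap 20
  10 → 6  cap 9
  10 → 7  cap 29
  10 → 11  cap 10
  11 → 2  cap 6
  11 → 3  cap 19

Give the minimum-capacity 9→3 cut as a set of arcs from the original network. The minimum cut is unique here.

Min-cut arcs: {(2,0), (6,3), (11,3)} (total capacity 25)

augment #1: 9→6→3 push 4
augment #2: 9→4→11→3 push 6
augment #3: 9→10→11→3 push 10
augment #4: 9→4→5→11→3 push 3
augment #5: 9→6→2→0→3 push 2
max flow = 25; residual-reachable set from 9 gives S-side
cut edges (S→T): {(2,0), (6,3), (11,3)} total cap 25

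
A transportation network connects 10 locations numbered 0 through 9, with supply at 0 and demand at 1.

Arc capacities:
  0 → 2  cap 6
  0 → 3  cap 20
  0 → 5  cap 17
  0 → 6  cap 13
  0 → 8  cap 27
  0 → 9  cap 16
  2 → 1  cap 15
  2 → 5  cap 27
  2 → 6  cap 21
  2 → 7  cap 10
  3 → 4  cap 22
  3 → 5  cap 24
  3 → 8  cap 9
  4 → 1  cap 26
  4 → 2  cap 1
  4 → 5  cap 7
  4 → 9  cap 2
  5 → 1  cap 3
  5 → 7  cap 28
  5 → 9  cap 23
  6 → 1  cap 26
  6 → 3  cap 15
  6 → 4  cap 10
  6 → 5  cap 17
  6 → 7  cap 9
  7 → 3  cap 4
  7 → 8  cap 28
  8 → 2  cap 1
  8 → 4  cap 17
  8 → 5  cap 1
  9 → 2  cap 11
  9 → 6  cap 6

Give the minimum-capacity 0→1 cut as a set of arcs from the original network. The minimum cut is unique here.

Min-cut arcs: {(0,2), (0,6), (4,1), (4,2), (5,1), (8,2), (9,2), (9,6)} (total capacity 67)

augment #1: 0→2→1 push 6
augment #2: 0→5→1 push 3
augment #3: 0→6→1 push 13
augment #4: 0→3→4→1 push 20
augment #5: 0→8→2→1 push 1
augment #6: 0→8→4→1 push 6
augment #7: 0→9→2→1 push 8
augment #8: 0→9→6→1 push 6
augment #9: 0→9→2→6→1 push 2
augment #10: 0→5→9→2→6→1 push 1
augment #11: 0→8→4→2→6→1 push 1
max flow = 67; residual-reachable set from 0 gives S-side
cut edges (S→T): {(0,2), (0,6), (4,1), (4,2), (5,1), (8,2), (9,2), (9,6)} total cap 67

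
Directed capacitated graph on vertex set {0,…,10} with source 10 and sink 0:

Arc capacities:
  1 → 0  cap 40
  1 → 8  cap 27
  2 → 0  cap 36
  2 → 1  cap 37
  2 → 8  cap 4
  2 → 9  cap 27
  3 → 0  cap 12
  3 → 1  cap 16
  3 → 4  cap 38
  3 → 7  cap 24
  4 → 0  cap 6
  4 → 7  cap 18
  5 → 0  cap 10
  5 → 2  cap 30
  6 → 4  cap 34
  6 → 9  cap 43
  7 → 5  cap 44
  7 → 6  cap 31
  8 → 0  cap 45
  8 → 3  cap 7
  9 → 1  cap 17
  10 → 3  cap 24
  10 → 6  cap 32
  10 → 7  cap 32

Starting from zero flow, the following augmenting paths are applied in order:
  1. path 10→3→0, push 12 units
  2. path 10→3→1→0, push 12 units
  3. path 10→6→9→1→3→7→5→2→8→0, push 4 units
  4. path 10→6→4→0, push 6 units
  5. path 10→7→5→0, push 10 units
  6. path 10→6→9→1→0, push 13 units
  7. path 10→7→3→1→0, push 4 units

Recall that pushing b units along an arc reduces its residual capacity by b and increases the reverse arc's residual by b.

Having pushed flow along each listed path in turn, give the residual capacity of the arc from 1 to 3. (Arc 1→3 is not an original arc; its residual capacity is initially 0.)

after path 1 (10→3→0, push 12): res(1,3)=0
after path 2 (10→3→1→0, push 12): res(1,3)=12
after path 3 (10→6→9→1→3→7→5→2→8→0, push 4): res(1,3)=8
after path 4 (10→6→4→0, push 6): res(1,3)=8
after path 5 (10→7→5→0, push 10): res(1,3)=8
after path 6 (10→6→9→1→0, push 13): res(1,3)=8
after path 7 (10→7→3→1→0, push 4): res(1,3)=12

Residual capacity of (1,3): 12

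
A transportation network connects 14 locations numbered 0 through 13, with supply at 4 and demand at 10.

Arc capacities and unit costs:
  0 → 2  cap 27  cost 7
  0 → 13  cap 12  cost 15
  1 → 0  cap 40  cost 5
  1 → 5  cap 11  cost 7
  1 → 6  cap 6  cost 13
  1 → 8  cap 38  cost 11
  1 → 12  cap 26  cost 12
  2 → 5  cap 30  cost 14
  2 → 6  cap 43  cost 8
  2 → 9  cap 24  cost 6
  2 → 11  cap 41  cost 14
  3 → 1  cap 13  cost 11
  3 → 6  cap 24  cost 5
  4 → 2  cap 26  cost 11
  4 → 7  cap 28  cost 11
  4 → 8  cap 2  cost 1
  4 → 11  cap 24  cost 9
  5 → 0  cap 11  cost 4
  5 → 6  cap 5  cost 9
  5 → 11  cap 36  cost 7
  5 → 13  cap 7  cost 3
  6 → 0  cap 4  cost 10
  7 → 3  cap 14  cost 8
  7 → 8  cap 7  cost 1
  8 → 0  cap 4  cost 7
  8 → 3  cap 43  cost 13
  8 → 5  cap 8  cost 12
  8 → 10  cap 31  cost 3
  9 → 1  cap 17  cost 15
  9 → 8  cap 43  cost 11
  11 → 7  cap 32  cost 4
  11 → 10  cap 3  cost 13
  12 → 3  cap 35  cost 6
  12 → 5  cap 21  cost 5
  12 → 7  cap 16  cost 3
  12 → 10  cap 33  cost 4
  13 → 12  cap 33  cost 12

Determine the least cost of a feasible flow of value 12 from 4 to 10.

Minimum cost for 12 units: 179

shortest-cost path #1: 4→8→10 push 2 @ unit cost 4 (adds 8)
shortest-cost path #2: 4→7→8→10 push 7 @ unit cost 15 (adds 105)
shortest-cost path #3: 4→11→10 push 3 @ unit cost 22 (adds 66)
total cost = 179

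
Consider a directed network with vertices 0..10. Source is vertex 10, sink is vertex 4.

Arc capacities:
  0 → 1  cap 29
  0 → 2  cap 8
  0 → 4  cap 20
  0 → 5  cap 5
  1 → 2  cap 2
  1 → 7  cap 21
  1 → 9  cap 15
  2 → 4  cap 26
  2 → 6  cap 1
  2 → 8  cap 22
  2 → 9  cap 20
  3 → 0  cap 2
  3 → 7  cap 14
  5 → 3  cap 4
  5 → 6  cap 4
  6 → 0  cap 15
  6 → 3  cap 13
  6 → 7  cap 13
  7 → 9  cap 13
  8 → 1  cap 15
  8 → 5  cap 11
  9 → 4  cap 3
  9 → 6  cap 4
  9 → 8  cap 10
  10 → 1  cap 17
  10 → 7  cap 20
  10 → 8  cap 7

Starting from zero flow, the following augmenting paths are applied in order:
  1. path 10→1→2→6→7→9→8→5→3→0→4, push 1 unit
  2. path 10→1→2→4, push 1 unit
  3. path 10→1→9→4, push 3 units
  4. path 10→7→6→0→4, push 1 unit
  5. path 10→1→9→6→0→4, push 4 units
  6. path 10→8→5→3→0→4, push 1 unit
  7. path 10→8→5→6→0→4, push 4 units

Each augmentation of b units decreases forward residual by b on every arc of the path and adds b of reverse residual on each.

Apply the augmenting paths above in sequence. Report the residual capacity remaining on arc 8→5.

after path 1 (10→1→2→6→7→9→8→5→3→0→4, push 1): res(8,5)=10
after path 2 (10→1→2→4, push 1): res(8,5)=10
after path 3 (10→1→9→4, push 3): res(8,5)=10
after path 4 (10→7→6→0→4, push 1): res(8,5)=10
after path 5 (10→1→9→6→0→4, push 4): res(8,5)=10
after path 6 (10→8→5→3→0→4, push 1): res(8,5)=9
after path 7 (10→8→5→6→0→4, push 4): res(8,5)=5

Residual capacity of (8,5): 5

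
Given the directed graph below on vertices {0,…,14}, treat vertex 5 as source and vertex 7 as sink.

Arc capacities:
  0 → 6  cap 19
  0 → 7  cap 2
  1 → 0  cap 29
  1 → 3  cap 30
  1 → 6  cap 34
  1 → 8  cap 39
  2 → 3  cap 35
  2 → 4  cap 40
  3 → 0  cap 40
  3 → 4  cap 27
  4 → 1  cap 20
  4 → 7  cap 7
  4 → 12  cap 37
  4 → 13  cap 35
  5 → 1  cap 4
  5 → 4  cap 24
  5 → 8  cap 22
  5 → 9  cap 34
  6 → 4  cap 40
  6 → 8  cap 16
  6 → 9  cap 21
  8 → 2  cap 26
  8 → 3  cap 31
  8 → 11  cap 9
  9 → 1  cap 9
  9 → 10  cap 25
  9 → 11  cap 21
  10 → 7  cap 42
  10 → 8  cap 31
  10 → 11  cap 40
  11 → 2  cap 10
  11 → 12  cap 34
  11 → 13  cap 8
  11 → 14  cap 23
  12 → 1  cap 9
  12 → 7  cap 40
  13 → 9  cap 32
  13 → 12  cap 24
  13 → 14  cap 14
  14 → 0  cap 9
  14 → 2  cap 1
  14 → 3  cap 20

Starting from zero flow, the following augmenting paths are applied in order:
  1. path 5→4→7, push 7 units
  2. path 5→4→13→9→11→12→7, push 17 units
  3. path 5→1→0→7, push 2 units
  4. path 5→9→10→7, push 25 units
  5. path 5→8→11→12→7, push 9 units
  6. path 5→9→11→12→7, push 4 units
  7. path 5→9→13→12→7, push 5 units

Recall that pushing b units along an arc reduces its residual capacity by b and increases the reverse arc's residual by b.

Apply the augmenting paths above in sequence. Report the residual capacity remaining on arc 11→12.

after path 1 (5→4→7, push 7): res(11,12)=34
after path 2 (5→4→13→9→11→12→7, push 17): res(11,12)=17
after path 3 (5→1→0→7, push 2): res(11,12)=17
after path 4 (5→9→10→7, push 25): res(11,12)=17
after path 5 (5→8→11→12→7, push 9): res(11,12)=8
after path 6 (5→9→11→12→7, push 4): res(11,12)=4
after path 7 (5→9→13→12→7, push 5): res(11,12)=4

Residual capacity of (11,12): 4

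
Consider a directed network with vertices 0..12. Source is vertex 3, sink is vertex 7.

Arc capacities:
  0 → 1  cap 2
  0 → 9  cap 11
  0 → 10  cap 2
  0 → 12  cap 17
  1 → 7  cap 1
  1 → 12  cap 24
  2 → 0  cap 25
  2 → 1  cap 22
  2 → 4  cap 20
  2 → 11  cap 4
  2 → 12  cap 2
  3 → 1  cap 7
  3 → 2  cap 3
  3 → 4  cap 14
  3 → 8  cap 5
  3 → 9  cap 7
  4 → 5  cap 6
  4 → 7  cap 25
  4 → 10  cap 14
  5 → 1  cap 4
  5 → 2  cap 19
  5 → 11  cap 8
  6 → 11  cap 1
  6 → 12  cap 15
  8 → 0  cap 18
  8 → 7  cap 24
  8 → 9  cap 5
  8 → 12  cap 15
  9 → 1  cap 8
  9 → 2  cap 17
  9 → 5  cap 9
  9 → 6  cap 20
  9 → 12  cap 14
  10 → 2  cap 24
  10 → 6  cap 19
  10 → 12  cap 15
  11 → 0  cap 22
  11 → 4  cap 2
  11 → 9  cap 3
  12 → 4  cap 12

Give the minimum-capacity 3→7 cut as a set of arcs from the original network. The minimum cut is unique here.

augment #1: 3→1→7 push 1
augment #2: 3→4→7 push 14
augment #3: 3→8→7 push 5
augment #4: 3→2→4→7 push 3
augment #5: 3→1→12→4→7 push 6
augment #6: 3→9→2→4→7 push 2
max flow = 31; residual-reachable set from 3 gives S-side
cut edges (S→T): {(1,7), (3,8), (4,7)} total cap 31

Min-cut arcs: {(1,7), (3,8), (4,7)} (total capacity 31)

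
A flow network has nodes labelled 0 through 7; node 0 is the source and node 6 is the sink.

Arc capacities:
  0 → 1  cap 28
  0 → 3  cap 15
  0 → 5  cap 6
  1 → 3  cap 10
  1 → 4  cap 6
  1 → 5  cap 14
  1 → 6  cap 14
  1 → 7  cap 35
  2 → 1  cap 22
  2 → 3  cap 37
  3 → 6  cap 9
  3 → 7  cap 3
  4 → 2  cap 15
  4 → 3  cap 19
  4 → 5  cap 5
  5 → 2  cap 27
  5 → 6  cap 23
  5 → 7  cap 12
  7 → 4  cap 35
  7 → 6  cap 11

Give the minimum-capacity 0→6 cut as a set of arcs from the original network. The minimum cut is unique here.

augment #1: 0→1→6 push 14
augment #2: 0→3→6 push 9
augment #3: 0→5→6 push 6
augment #4: 0→1→5→6 push 14
augment #5: 0→3→7→6 push 3
max flow = 46; residual-reachable set from 0 gives S-side
cut edges (S→T): {(0,1), (0,5), (3,6), (3,7)} total cap 46

Min-cut arcs: {(0,1), (0,5), (3,6), (3,7)} (total capacity 46)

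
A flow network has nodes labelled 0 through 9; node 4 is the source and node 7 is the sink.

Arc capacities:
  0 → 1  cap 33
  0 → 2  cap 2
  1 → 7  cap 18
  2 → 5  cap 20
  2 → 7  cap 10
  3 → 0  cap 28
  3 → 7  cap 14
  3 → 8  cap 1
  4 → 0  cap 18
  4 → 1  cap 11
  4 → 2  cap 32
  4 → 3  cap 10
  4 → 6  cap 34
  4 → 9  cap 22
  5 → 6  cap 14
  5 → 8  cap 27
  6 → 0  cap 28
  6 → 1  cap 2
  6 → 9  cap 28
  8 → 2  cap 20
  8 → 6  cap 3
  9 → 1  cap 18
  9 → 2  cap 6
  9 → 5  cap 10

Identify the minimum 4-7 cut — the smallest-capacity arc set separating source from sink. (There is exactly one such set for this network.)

augment #1: 4→1→7 push 11
augment #2: 4→2→7 push 10
augment #3: 4→3→7 push 10
augment #4: 4→0→1→7 push 7
max flow = 38; residual-reachable set from 4 gives S-side
cut edges (S→T): {(1,7), (2,7), (4,3)} total cap 38

Min-cut arcs: {(1,7), (2,7), (4,3)} (total capacity 38)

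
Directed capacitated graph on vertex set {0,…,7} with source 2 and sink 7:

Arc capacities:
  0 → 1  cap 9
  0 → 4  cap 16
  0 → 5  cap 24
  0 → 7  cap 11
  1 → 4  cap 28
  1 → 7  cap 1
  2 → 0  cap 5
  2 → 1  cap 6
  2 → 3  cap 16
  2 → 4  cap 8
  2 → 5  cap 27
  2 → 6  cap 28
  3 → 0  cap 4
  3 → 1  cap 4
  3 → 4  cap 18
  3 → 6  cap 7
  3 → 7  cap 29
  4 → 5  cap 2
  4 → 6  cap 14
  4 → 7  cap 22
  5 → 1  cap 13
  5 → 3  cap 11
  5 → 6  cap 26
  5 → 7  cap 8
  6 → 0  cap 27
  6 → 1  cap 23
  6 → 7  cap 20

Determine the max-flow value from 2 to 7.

Maximum flow value: 89

augment #1: 2→0→7 bottleneck 5, total now 5
augment #2: 2→1→7 bottleneck 1, total now 6
augment #3: 2→3→7 bottleneck 16, total now 22
augment #4: 2→4→7 bottleneck 8, total now 30
augment #5: 2→5→7 bottleneck 8, total now 38
augment #6: 2→6→7 bottleneck 20, total now 58
augment #7: 2→1→4→7 bottleneck 5, total now 63
augment #8: 2→5→3→7 bottleneck 11, total now 74
augment #9: 2→6→0→7 bottleneck 6, total now 80
augment #10: 2→5→1→4→7 bottleneck 8, total now 88
augment #11: 2→6→0→4→7 bottleneck 1, total now 89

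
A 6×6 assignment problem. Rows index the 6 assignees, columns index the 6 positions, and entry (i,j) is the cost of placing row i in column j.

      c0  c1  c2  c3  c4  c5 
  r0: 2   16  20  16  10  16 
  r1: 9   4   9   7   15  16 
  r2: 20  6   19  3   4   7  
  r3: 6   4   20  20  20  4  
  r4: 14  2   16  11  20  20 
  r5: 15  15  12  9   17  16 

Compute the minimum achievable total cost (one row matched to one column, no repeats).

optimal assignment: row0→col0 (cost 2), row1→col2 (cost 9), row2→col4 (cost 4), row3→col5 (cost 4), row4→col1 (cost 2), row5→col3 (cost 9)
total = 2 + 9 + 4 + 4 + 2 + 9 = 30

Minimum assignment cost: 30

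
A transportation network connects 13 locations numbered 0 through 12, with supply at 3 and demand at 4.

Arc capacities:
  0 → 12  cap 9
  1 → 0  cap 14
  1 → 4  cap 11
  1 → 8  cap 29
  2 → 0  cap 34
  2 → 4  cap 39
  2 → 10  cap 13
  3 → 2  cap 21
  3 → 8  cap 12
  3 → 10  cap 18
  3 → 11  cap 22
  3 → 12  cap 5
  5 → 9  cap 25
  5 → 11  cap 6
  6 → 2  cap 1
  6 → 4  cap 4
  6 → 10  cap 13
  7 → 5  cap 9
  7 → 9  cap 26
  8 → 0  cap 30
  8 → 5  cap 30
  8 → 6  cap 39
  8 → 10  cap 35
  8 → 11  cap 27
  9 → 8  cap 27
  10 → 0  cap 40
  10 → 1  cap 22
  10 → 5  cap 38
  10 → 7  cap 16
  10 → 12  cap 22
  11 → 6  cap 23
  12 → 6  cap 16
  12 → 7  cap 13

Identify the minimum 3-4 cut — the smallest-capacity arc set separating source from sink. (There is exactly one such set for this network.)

Min-cut arcs: {(1,4), (3,2), (6,2), (6,4)} (total capacity 37)

augment #1: 3→2→4 push 21
augment #2: 3→8→6→4 push 4
augment #3: 3→10→1→4 push 11
augment #4: 3→8→6→2→4 push 1
max flow = 37; residual-reachable set from 3 gives S-side
cut edges (S→T): {(1,4), (3,2), (6,2), (6,4)} total cap 37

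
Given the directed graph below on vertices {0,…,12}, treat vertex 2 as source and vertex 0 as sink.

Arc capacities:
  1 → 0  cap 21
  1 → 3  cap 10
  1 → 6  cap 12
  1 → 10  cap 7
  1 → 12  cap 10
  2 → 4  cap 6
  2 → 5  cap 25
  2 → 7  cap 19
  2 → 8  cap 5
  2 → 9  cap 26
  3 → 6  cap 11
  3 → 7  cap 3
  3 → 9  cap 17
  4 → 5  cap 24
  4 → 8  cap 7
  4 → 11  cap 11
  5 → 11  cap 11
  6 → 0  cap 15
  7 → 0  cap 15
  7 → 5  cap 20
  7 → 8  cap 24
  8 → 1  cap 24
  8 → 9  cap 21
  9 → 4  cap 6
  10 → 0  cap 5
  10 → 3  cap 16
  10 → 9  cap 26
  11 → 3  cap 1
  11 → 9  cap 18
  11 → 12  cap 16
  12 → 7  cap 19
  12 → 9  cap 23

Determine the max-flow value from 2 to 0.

augment #1: 2→7→0 bottleneck 15, total now 15
augment #2: 2→8→1→0 bottleneck 5, total now 20
augment #3: 2→4→8→1→0 bottleneck 6, total now 26
augment #4: 2→7→8→1→0 bottleneck 4, total now 30
augment #5: 2→5→11→3→6→0 bottleneck 1, total now 31
augment #6: 2→9→4→8→1→0 bottleneck 1, total now 32
augment #7: 2→5→11→12→7→8→1→0 bottleneck 5, total now 37
augment #8: 2→5→11→12→7→8→1→6→0 bottleneck 3, total now 40

Maximum flow value: 40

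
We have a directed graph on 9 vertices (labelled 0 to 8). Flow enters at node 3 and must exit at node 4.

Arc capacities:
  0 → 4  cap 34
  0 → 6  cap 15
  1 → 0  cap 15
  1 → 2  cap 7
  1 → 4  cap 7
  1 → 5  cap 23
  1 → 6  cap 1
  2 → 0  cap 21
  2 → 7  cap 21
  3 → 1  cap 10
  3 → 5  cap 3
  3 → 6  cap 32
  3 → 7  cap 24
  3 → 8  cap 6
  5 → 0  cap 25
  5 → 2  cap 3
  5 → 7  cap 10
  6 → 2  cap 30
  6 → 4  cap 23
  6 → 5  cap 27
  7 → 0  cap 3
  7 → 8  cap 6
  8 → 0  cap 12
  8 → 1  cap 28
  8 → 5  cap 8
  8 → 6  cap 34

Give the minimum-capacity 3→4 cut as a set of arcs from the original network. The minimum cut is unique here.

augment #1: 3→1→4 push 7
augment #2: 3→6→4 push 23
augment #3: 3→1→0→4 push 3
augment #4: 3→5→0→4 push 3
augment #5: 3→7→0→4 push 3
augment #6: 3→8→0→4 push 6
augment #7: 3→6→2→0→4 push 9
augment #8: 3→7→8→0→4 push 6
max flow = 60; residual-reachable set from 3 gives S-side
cut edges (S→T): {(3,1), (3,5), (3,6), (3,8), (7,0), (7,8)} total cap 60

Min-cut arcs: {(3,1), (3,5), (3,6), (3,8), (7,0), (7,8)} (total capacity 60)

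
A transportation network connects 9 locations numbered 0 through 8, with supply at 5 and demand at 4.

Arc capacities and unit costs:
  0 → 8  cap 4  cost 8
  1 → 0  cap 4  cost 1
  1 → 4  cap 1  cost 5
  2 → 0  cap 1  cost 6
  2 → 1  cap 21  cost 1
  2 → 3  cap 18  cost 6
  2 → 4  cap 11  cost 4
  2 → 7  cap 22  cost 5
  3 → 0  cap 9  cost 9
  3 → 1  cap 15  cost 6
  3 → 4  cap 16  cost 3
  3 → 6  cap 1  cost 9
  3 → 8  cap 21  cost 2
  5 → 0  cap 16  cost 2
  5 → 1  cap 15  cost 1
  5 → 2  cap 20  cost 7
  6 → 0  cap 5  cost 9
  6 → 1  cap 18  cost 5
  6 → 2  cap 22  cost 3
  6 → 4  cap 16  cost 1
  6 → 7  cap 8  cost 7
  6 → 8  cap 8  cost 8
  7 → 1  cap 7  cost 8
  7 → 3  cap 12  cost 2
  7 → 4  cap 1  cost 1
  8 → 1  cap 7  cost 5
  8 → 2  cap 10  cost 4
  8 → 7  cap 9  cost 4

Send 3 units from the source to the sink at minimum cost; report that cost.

shortest-cost path #1: 5→1→4 push 1 @ unit cost 6 (adds 6)
shortest-cost path #2: 5→2→4 push 2 @ unit cost 11 (adds 22)
total cost = 28

Minimum cost for 3 units: 28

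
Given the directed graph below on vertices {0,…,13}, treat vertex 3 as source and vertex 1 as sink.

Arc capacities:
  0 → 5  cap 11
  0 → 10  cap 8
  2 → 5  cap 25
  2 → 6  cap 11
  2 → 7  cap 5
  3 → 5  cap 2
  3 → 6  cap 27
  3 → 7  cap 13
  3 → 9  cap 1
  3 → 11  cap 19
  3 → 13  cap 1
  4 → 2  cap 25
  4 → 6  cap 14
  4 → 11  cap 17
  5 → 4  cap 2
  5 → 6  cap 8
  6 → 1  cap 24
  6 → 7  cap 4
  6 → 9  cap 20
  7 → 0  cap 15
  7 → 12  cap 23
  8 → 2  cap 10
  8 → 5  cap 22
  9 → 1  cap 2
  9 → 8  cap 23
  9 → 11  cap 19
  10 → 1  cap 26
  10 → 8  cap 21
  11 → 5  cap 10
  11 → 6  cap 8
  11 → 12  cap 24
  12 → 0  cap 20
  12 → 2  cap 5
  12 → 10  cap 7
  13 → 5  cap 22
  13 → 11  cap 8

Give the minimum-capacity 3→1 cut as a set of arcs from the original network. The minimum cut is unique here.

Min-cut arcs: {(0,10), (6,1), (9,1), (12,10)} (total capacity 41)

augment #1: 3→6→1 push 24
augment #2: 3→9→1 push 1
augment #3: 3→6→9→1 push 1
augment #4: 3→7→0→10→1 push 8
augment #5: 3→7→12→10→1 push 5
augment #6: 3→11→12→10→1 push 2
max flow = 41; residual-reachable set from 3 gives S-side
cut edges (S→T): {(0,10), (6,1), (9,1), (12,10)} total cap 41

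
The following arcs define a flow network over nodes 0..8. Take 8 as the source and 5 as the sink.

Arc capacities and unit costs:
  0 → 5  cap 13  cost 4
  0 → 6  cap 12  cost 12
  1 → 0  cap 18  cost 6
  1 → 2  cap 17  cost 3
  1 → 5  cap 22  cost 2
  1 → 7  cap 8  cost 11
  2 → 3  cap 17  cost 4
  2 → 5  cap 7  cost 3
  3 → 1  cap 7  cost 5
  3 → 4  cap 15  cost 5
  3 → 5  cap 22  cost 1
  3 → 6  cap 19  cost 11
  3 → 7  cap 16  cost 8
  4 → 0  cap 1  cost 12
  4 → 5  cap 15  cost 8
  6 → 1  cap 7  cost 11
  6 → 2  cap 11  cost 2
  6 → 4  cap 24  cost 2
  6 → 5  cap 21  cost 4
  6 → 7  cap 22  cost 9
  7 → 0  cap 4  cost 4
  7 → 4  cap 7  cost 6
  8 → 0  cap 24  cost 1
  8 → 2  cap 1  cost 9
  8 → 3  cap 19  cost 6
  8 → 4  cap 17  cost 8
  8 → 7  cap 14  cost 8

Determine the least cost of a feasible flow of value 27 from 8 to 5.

shortest-cost path #1: 8→0→5 push 13 @ unit cost 5 (adds 65)
shortest-cost path #2: 8→3→5 push 14 @ unit cost 7 (adds 98)
total cost = 163

Minimum cost for 27 units: 163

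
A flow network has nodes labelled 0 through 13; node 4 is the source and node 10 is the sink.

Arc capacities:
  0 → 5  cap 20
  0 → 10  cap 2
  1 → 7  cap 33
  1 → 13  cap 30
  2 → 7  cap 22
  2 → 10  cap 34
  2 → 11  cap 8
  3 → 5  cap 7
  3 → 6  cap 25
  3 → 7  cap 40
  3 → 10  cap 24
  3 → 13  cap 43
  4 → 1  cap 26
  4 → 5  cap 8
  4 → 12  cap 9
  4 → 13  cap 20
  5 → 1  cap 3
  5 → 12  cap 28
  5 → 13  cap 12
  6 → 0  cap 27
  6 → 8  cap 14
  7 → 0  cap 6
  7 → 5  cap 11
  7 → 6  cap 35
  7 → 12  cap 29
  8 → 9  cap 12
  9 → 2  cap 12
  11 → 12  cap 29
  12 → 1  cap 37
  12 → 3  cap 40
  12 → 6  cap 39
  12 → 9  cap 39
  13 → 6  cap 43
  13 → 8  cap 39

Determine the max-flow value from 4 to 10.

Maximum flow value: 38

augment #1: 4→12→3→10 bottleneck 9, total now 9
augment #2: 4→1→7→0→10 bottleneck 2, total now 11
augment #3: 4→5→12→3→10 bottleneck 8, total now 19
augment #4: 4→1→7→12→3→10 bottleneck 7, total now 26
augment #5: 4→13→8→9→2→10 bottleneck 12, total now 38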